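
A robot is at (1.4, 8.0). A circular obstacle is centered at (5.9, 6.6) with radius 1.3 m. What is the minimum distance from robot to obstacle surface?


center_dist = sqrt((1.4-5.9)^2 + (8.0-6.6)^2)
= sqrt(20.25 + 1.96)
= 4.7127
min_dist = center_dist - radius = 4.7127 - 1.3 = 3.4127 m


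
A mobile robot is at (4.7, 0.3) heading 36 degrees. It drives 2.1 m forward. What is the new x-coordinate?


x_new = x0 + d*cos(theta)
= 4.7 + 2.1*cos(36)
= 4.7 + 1.6989
= 6.3989


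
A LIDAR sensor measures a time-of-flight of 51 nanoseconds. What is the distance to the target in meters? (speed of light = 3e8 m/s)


tof = 51 ns = 5.1e-08 s
dist = c * tof / 2
= 3e8 * 5.1e-08 / 2
= 7.65 m


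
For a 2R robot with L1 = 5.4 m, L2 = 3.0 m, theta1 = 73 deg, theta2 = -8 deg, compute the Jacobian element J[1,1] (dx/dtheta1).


J[1,1] = -L1*sin(t1) - L2*sin(t1+t2)
= -5.4*sin(73) - 3.0*sin(65)
= -7.883


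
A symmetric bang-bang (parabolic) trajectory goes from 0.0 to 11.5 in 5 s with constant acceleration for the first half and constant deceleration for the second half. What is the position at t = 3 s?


Symmetric rest-to-rest: each phase covers (pf-p0)/2 in time T/2. 0.5*a*(T/2)^2 = (pf-p0)/2 => a = 4*(pf-p0)/T^2
a = 4*(11.5-0.0)/5^2 = 1.84
t = 3 is in the deceleration phase (t > T/2).
p = pf - 0.5*a*(T-t)^2 = 11.5 - 0.5*1.84*2^2
= 7.82


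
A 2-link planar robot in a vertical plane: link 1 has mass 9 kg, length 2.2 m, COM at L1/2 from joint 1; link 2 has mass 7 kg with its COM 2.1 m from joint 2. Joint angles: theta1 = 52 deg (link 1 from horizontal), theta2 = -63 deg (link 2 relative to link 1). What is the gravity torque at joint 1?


Horizontal distance from joint 1 to link-1 COM:
  x_c1 = (L1/2)*cos(t1) = 1.1 * 0.6157 = 0.6772 m
Horizontal distance from joint 1 to link-2 COM:
  x_c2 = L1*cos(t1) + Lc2*cos(t1+t2)
       = 2.2*0.6157 + 2.1*0.9816 = 3.4159 m
tau1 = m1*g*x_c1 + m2*g*x_c2
     = 9*9.81*0.6772 + 7*9.81*3.4159
     = 59.7924 + 234.568
     = 294.3604 Nm


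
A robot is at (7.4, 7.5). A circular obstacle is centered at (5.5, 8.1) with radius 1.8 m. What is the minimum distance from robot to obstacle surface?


center_dist = sqrt((7.4-5.5)^2 + (7.5-8.1)^2)
= sqrt(3.61 + 0.36)
= 1.9925
min_dist = center_dist - radius = 1.9925 - 1.8 = 0.1925 m


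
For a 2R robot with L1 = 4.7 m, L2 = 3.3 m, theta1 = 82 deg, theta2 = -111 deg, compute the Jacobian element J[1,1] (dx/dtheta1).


J[1,1] = -L1*sin(t1) - L2*sin(t1+t2)
= -4.7*sin(82) - 3.3*sin(-29)
= -3.0544


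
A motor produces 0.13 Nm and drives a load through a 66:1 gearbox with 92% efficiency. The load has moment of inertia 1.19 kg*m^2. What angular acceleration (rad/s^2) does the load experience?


tau_out = tau_motor * N * eta
= 0.13 * 66 * 0.92 = 7.8936 Nm
alpha = tau_out / I = 7.8936 / 1.19
= 6.6333 rad/s^2


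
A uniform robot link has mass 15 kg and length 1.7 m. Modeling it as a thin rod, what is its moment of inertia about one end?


I = (1/3) * m * L^2
= (1/3) * 15 * 1.7^2
= 0.333333 * 15 * 2.89
= 14.45 kg*m^2


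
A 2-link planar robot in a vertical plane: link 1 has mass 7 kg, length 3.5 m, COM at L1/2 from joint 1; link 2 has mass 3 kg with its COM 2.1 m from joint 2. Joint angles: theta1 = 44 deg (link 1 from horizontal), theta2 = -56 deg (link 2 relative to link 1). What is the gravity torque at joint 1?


Horizontal distance from joint 1 to link-1 COM:
  x_c1 = (L1/2)*cos(t1) = 1.75 * 0.7193 = 1.2588 m
Horizontal distance from joint 1 to link-2 COM:
  x_c2 = L1*cos(t1) + Lc2*cos(t1+t2)
       = 3.5*0.7193 + 2.1*0.9781 = 4.5718 m
tau1 = m1*g*x_c1 + m2*g*x_c2
     = 7*9.81*1.2588 + 3*9.81*4.5718
     = 86.4449 + 134.5481
     = 220.9929 Nm


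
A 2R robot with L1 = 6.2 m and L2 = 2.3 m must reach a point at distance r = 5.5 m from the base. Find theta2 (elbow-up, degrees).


cos(theta2) = (r^2 - L1^2 - L2^2) / (2*L1*L2)
cos(theta2) = (30.25 - 38.44 - 5.29) / 28.52
cos(theta2) = -0.472651
theta2 = 118.2065 degrees


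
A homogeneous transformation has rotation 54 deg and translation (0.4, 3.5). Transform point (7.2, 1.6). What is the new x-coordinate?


x' = cos(theta)*px - sin(theta)*py + tx
= 0.5878*7.2 - 0.809*1.6 + 0.4
= 3.3376


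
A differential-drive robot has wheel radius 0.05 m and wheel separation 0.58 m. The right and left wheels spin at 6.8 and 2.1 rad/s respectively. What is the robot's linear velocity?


vR = r*wR = 0.05*6.8 = 0.34 m/s
vL = r*wL = 0.05*2.1 = 0.105 m/s
v = (vR+vL)/2 = 0.2225 m/s
omega = (vR-vL)/L = 0.4052 rad/s
linear velocity = 0.2225 m/s


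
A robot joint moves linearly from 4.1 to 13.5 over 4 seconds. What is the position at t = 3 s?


s = t/T = 3/4 = 0.75
p(t) = p0 + (pf-p0)*s
= 4.1 + (13.5 - 4.1) * 0.75
= 11.15


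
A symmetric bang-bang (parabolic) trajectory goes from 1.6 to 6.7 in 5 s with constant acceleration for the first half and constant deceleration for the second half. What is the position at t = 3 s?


Symmetric rest-to-rest: each phase covers (pf-p0)/2 in time T/2. 0.5*a*(T/2)^2 = (pf-p0)/2 => a = 4*(pf-p0)/T^2
a = 4*(6.7-1.6)/5^2 = 0.816
t = 3 is in the deceleration phase (t > T/2).
p = pf - 0.5*a*(T-t)^2 = 6.7 - 0.5*0.816*2^2
= 5.068


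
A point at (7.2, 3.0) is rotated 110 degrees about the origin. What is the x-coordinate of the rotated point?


x' = x*cos(theta) - y*sin(theta)
cos(110 deg) = -0.342, sin(110 deg) = 0.9397
x' = 7.2 * -0.342 - 3.0 * 0.9397
= -2.4625 - 2.8191
= -5.2816


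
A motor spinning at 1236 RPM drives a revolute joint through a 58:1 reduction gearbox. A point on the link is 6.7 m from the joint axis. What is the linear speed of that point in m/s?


omega_motor = 1236 * 2*pi/60 = 129.4336 rad/s
omega_joint = omega_motor / 58 = 2.2316 rad/s
v = omega_joint * r = 2.2316 * 6.7
= 14.9518 m/s


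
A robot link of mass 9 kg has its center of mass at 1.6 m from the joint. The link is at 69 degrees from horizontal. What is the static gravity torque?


tau = m*g*L*cos(angle)
= 9 * 9.81 * 1.6 * cos(69 deg)
= 9 * 9.81 * 1.6 * 0.3584
= 50.6245 Nm


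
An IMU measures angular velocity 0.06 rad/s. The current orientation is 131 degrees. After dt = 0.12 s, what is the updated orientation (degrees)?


delta_theta = w * dt = 0.06 * 0.12 = 0.0072 rad
= 0.4125 deg
theta_new = 131 + 0.4125 = 131.4125 deg


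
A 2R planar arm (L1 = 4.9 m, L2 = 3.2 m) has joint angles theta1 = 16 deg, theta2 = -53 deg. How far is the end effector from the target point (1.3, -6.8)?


End effector via forward kinematics:
x = L1*cos(t1) + L2*cos(t1+t2) = 7.2658
y = L1*sin(t1) + L2*sin(t1+t2) = -0.5752
Distance to target:
d = sqrt((1.3 - 7.2658)^2 + (-6.8 - -0.5752)^2)
= sqrt(35.591 + 38.7483)
= 8.622 m


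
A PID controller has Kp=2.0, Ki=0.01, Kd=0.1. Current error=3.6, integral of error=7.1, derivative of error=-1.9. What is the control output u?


u = Kp*e + Ki*int(e) + Kd*de/dt
= 2.0*3.6 + 0.01*7.1 + 0.1*(-1.9)
= 7.2 + 0.071 + -0.19
= 7.081


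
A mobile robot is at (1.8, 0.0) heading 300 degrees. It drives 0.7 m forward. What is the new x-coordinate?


x_new = x0 + d*cos(theta)
= 1.8 + 0.7*cos(300)
= 1.8 + 0.35
= 2.15


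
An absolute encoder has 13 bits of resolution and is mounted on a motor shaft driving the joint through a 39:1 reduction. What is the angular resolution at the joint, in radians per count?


counts = 2^13 = 8192
effective counts at joint = 8192 * 39 = 319488
resolution = 2*pi / 319488
= 1.9666e-05 rad/count


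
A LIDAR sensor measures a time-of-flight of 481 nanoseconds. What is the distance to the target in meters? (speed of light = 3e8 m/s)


tof = 481 ns = 4.81e-07 s
dist = c * tof / 2
= 3e8 * 4.81e-07 / 2
= 72.15 m


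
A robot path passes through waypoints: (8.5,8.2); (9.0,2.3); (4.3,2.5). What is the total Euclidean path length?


Segment lengths:
  seg1 = sqrt((0.5)^2 + (-5.9)^2) = 5.9211
  seg2 = sqrt((-4.7)^2 + (0.2)^2) = 4.7043
Total = 10.6254


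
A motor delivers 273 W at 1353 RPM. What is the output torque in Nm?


omega = 1353 * 2*pi/60 = 141.6858 rad/s
tau = P / omega = 273 / 141.6858
= 1.9268 Nm


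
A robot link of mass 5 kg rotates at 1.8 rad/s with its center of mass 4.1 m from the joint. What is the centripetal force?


F = m * omega^2 * r
= 5 * 1.8^2 * 4.1
= 5 * 3.24 * 4.1
= 66.42 N


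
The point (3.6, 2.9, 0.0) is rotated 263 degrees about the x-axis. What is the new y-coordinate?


Rotation about x-axis: y' = y*cos(theta) - z*sin(theta)
= 2.9 * -0.1219 - 0.0 * -0.9925
= -0.3534


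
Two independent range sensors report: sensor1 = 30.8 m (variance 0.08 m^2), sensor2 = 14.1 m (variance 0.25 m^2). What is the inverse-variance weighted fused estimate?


w1 = (1/var1) / (1/var1 + 1/var2)
   = 12.5 / (12.5 + 4.0) = 0.7576
w2 = 1 - w1 = 0.2424
fused = w1*s1 + w2*s2 = 23.3333 + 3.4182
= 26.7515 m


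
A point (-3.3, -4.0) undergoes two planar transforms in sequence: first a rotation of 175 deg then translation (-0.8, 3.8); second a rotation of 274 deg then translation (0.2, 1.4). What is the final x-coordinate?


After transform 1:
x1 = cos(175)*-3.3 - sin(175)*-4.0 + -0.8 = 2.8361
y1 = sin(175)*-3.3 + cos(175)*-4.0 + 3.8 = 7.4972
After transform 2:
x2 = cos(274)*2.8361 - sin(274)*7.4972 + 0.2
= 7.8767


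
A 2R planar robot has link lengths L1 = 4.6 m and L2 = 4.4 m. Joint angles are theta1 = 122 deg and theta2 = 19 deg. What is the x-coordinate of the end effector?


Convert angles to radians: theta1 = 2.1293, theta2 = 0.3316
x = L1*cos(theta1) + L2*cos(theta1+theta2)
x = -2.4376 + -3.4194
x = -5.8571


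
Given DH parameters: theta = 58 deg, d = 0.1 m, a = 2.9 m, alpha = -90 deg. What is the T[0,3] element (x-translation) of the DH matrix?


T[0,3] = a * cos(theta)
= 2.9 * cos(58 deg)
= 2.9 * 0.5299
= 1.5368


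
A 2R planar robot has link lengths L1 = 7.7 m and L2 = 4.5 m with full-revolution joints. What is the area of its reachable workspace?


r_max = L1 + L2 = 12.2 m
r_min = |L1 - L2| = 3.2 m
Area = pi*(r_max^2 - r_min^2)
= pi*(148.84 - 10.24)
= pi * 138.6
= 435.4247 m^2


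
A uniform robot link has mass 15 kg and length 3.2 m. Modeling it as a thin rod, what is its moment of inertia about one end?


I = (1/3) * m * L^2
= (1/3) * 15 * 3.2^2
= 0.333333 * 15 * 10.24
= 51.2 kg*m^2


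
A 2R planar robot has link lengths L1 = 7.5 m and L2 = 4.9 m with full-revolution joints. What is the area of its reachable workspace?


r_max = L1 + L2 = 12.4 m
r_min = |L1 - L2| = 2.6 m
Area = pi*(r_max^2 - r_min^2)
= pi*(153.76 - 6.76)
= pi * 147.0
= 461.8141 m^2


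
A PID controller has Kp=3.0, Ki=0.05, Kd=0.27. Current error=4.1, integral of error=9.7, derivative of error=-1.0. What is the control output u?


u = Kp*e + Ki*int(e) + Kd*de/dt
= 3.0*4.1 + 0.05*9.7 + 0.27*(-1.0)
= 12.3 + 0.485 + -0.27
= 12.515


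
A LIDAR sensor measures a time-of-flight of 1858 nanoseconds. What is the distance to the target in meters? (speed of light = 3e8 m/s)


tof = 1858 ns = 1.858e-06 s
dist = c * tof / 2
= 3e8 * 1.858e-06 / 2
= 278.7 m


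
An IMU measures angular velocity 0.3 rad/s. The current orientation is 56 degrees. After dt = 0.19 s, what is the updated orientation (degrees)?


delta_theta = w * dt = 0.3 * 0.19 = 0.057 rad
= 3.2659 deg
theta_new = 56 + 3.2659 = 59.2659 deg


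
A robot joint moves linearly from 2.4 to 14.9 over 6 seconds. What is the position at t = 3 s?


s = t/T = 3/6 = 0.5
p(t) = p0 + (pf-p0)*s
= 2.4 + (14.9 - 2.4) * 0.5
= 8.65


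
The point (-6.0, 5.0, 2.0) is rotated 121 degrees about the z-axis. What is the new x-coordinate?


Rotation about z-axis: x' = x*cos(theta) - y*sin(theta)
= -6.0 * -0.515 - 5.0 * 0.8572
= -1.1956


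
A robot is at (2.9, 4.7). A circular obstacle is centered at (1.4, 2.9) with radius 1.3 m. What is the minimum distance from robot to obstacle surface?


center_dist = sqrt((2.9-1.4)^2 + (4.7-2.9)^2)
= sqrt(2.25 + 3.24)
= 2.3431
min_dist = center_dist - radius = 2.3431 - 1.3 = 1.0431 m


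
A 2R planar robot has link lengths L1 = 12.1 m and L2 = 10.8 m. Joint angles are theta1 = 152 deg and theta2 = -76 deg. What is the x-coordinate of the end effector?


Convert angles to radians: theta1 = 2.6529, theta2 = -1.3265
x = L1*cos(theta1) + L2*cos(theta1+theta2)
x = -10.6837 + 2.6128
x = -8.0709


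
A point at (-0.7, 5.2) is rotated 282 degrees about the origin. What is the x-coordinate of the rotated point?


x' = x*cos(theta) - y*sin(theta)
cos(282 deg) = 0.2079, sin(282 deg) = -0.9781
x' = -0.7 * 0.2079 - 5.2 * -0.9781
= -0.1455 - -5.0864
= 4.9408


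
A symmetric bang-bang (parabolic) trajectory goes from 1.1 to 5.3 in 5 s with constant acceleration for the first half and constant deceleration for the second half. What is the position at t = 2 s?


Symmetric rest-to-rest: each phase covers (pf-p0)/2 in time T/2. 0.5*a*(T/2)^2 = (pf-p0)/2 => a = 4*(pf-p0)/T^2
a = 4*(5.3-1.1)/5^2 = 0.672
t = 2 is in the acceleration phase (t <= T/2).
p = p0 + 0.5*a*t^2 = 1.1 + 0.5*0.672*2^2
= 2.444


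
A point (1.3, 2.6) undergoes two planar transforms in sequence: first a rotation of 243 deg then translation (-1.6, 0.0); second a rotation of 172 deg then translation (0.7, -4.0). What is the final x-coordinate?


After transform 1:
x1 = cos(243)*1.3 - sin(243)*2.6 + -1.6 = 0.1264
y1 = sin(243)*1.3 + cos(243)*2.6 + 0.0 = -2.3387
After transform 2:
x2 = cos(172)*0.1264 - sin(172)*-2.3387 + 0.7
= 0.9003


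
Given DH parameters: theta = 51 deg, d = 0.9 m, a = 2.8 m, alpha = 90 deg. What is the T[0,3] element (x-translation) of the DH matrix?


T[0,3] = a * cos(theta)
= 2.8 * cos(51 deg)
= 2.8 * 0.6293
= 1.7621


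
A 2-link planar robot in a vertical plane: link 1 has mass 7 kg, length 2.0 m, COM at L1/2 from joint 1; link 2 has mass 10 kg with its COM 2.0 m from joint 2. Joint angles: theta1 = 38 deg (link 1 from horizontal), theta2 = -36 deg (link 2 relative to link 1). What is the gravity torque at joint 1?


Horizontal distance from joint 1 to link-1 COM:
  x_c1 = (L1/2)*cos(t1) = 1.0 * 0.788 = 0.788 m
Horizontal distance from joint 1 to link-2 COM:
  x_c2 = L1*cos(t1) + Lc2*cos(t1+t2)
       = 2.0*0.788 + 2.0*0.9994 = 3.5748 m
tau1 = m1*g*x_c1 + m2*g*x_c2
     = 7*9.81*0.788 + 10*9.81*3.5748
     = 54.1127 + 350.6882
     = 404.8009 Nm


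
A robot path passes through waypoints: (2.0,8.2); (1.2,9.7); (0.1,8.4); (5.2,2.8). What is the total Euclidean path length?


Segment lengths:
  seg1 = sqrt((-0.8)^2 + (1.5)^2) = 1.7
  seg2 = sqrt((-1.1)^2 + (-1.3)^2) = 1.7029
  seg3 = sqrt((5.1)^2 + (-5.6)^2) = 7.5743
Total = 10.9772


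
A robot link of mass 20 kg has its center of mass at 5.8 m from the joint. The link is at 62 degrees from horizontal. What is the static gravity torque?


tau = m*g*L*cos(angle)
= 20 * 9.81 * 5.8 * cos(62 deg)
= 20 * 9.81 * 5.8 * 0.4695
= 534.2399 Nm


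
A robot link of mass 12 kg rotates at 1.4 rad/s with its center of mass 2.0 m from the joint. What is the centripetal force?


F = m * omega^2 * r
= 12 * 1.4^2 * 2.0
= 12 * 1.96 * 2.0
= 47.04 N


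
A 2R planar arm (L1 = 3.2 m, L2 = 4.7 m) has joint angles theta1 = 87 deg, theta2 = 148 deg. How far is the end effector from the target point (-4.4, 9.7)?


End effector via forward kinematics:
x = L1*cos(t1) + L2*cos(t1+t2) = -2.5283
y = L1*sin(t1) + L2*sin(t1+t2) = -0.6544
Distance to target:
d = sqrt((-4.4 - -2.5283)^2 + (9.7 - -0.6544)^2)
= sqrt(3.5031 + 107.2136)
= 10.5222 m


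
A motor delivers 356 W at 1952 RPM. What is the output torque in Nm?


omega = 1952 * 2*pi/60 = 204.413 rad/s
tau = P / omega = 356 / 204.413
= 1.7416 Nm


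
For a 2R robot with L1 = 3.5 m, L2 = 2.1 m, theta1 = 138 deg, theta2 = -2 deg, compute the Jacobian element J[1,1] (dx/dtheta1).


J[1,1] = -L1*sin(t1) - L2*sin(t1+t2)
= -3.5*sin(138) - 2.1*sin(136)
= -3.8007


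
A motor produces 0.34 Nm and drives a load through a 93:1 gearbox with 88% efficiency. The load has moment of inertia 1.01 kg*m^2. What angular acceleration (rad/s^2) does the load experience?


tau_out = tau_motor * N * eta
= 0.34 * 93 * 0.88 = 27.8256 Nm
alpha = tau_out / I = 27.8256 / 1.01
= 27.5501 rad/s^2


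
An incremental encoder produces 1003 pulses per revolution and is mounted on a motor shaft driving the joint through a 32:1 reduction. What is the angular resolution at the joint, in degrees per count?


counts per rev = 1003
effective counts at joint = 1003 * 32 = 32096
resolution = 360 / 32096
= 0.0112 deg/count


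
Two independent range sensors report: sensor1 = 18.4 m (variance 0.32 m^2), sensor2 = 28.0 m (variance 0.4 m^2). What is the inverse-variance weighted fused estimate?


w1 = (1/var1) / (1/var1 + 1/var2)
   = 3.125 / (3.125 + 2.5) = 0.5556
w2 = 1 - w1 = 0.4444
fused = w1*s1 + w2*s2 = 10.2222 + 12.4444
= 22.6667 m


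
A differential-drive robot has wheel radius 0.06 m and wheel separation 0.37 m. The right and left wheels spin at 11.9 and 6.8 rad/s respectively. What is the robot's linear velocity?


vR = r*wR = 0.06*11.9 = 0.714 m/s
vL = r*wL = 0.06*6.8 = 0.408 m/s
v = (vR+vL)/2 = 0.561 m/s
omega = (vR-vL)/L = 0.827 rad/s
linear velocity = 0.561 m/s


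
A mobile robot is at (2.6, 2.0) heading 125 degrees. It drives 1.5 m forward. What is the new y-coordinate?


y_new = y0 + d*sin(theta)
= 2.0 + 1.5*sin(125)
= 2.0 + 1.2287
= 3.2287


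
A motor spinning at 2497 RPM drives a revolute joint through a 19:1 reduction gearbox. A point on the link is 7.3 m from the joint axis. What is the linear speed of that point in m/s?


omega_motor = 2497 * 2*pi/60 = 261.4852 rad/s
omega_joint = omega_motor / 19 = 13.7624 rad/s
v = omega_joint * r = 13.7624 * 7.3
= 100.4654 m/s


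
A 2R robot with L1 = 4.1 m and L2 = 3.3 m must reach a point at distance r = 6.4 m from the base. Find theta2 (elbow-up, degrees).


cos(theta2) = (r^2 - L1^2 - L2^2) / (2*L1*L2)
cos(theta2) = (40.96 - 16.81 - 10.89) / 27.06
cos(theta2) = 0.490022
theta2 = 60.658 degrees


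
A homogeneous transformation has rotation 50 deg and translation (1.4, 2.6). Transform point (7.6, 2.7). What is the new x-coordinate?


x' = cos(theta)*px - sin(theta)*py + tx
= 0.6428*7.6 - 0.766*2.7 + 1.4
= 4.2169


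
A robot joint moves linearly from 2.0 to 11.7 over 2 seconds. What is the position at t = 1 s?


s = t/T = 1/2 = 0.5
p(t) = p0 + (pf-p0)*s
= 2.0 + (11.7 - 2.0) * 0.5
= 6.85


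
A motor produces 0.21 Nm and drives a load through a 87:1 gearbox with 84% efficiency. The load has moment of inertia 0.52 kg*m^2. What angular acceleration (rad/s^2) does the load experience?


tau_out = tau_motor * N * eta
= 0.21 * 87 * 0.84 = 15.3468 Nm
alpha = tau_out / I = 15.3468 / 0.52
= 29.5131 rad/s^2


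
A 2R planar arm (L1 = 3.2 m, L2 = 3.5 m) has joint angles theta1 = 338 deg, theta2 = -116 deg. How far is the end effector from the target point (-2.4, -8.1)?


End effector via forward kinematics:
x = L1*cos(t1) + L2*cos(t1+t2) = 0.366
y = L1*sin(t1) + L2*sin(t1+t2) = -3.5407
Distance to target:
d = sqrt((-2.4 - 0.366)^2 + (-8.1 - -3.5407)^2)
= sqrt(7.6507 + 20.7872)
= 5.3327 m


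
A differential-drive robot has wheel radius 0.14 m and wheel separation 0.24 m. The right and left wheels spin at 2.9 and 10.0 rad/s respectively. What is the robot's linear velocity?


vR = r*wR = 0.14*2.9 = 0.406 m/s
vL = r*wL = 0.14*10.0 = 1.4 m/s
v = (vR+vL)/2 = 0.903 m/s
omega = (vR-vL)/L = -4.1417 rad/s
linear velocity = 0.903 m/s


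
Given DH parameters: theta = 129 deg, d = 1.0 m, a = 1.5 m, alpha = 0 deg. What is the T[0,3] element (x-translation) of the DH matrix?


T[0,3] = a * cos(theta)
= 1.5 * cos(129 deg)
= 1.5 * -0.6293
= -0.944


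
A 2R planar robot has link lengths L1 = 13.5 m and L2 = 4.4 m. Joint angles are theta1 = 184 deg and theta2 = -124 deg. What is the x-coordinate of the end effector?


Convert angles to radians: theta1 = 3.2114, theta2 = -2.1642
x = L1*cos(theta1) + L2*cos(theta1+theta2)
x = -13.4671 + 2.2
x = -11.2671


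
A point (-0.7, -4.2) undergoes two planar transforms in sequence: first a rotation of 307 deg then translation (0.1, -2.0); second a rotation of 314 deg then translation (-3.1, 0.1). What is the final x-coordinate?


After transform 1:
x1 = cos(307)*-0.7 - sin(307)*-4.2 + 0.1 = -3.6755
y1 = sin(307)*-0.7 + cos(307)*-4.2 + -2.0 = -3.9686
After transform 2:
x2 = cos(314)*-3.6755 - sin(314)*-3.9686 + -3.1
= -8.508


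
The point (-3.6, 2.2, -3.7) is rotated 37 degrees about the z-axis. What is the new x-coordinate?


Rotation about z-axis: x' = x*cos(theta) - y*sin(theta)
= -3.6 * 0.7986 - 2.2 * 0.6018
= -4.1991


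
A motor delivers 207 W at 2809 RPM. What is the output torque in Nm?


omega = 2809 * 2*pi/60 = 294.1578 rad/s
tau = P / omega = 207 / 294.1578
= 0.7037 Nm


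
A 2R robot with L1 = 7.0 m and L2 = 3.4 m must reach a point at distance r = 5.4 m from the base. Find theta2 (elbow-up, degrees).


cos(theta2) = (r^2 - L1^2 - L2^2) / (2*L1*L2)
cos(theta2) = (29.16 - 49.0 - 11.56) / 47.6
cos(theta2) = -0.659664
theta2 = 131.2742 degrees


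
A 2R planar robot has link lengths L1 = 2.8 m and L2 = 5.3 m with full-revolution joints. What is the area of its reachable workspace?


r_max = L1 + L2 = 8.1 m
r_min = |L1 - L2| = 2.5 m
Area = pi*(r_max^2 - r_min^2)
= pi*(65.61 - 6.25)
= pi * 59.36
= 186.4849 m^2


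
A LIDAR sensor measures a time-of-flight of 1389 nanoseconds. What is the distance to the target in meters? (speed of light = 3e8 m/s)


tof = 1389 ns = 1.389e-06 s
dist = c * tof / 2
= 3e8 * 1.389e-06 / 2
= 208.35 m


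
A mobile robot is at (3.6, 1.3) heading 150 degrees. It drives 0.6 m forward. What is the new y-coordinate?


y_new = y0 + d*sin(theta)
= 1.3 + 0.6*sin(150)
= 1.3 + 0.3
= 1.6


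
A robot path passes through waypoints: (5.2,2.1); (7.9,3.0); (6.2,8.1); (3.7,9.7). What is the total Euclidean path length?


Segment lengths:
  seg1 = sqrt((2.7)^2 + (0.9)^2) = 2.846
  seg2 = sqrt((-1.7)^2 + (5.1)^2) = 5.3759
  seg3 = sqrt((-2.5)^2 + (1.6)^2) = 2.9682
Total = 11.1901


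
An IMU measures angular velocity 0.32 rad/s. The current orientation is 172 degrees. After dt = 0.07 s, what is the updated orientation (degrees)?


delta_theta = w * dt = 0.32 * 0.07 = 0.0224 rad
= 1.2834 deg
theta_new = 172 + 1.2834 = 173.2834 deg


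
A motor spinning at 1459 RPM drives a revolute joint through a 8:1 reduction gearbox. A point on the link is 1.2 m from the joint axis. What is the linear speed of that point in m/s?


omega_motor = 1459 * 2*pi/60 = 152.7861 rad/s
omega_joint = omega_motor / 8 = 19.0983 rad/s
v = omega_joint * r = 19.0983 * 1.2
= 22.9179 m/s


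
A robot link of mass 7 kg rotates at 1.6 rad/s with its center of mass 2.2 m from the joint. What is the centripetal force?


F = m * omega^2 * r
= 7 * 1.6^2 * 2.2
= 7 * 2.56 * 2.2
= 39.424 N


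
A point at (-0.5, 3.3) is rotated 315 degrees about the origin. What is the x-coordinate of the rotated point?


x' = x*cos(theta) - y*sin(theta)
cos(315 deg) = 0.7071, sin(315 deg) = -0.7071
x' = -0.5 * 0.7071 - 3.3 * -0.7071
= -0.3536 - -2.3335
= 1.9799


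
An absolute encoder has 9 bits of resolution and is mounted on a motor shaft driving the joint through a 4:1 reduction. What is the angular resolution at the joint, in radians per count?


counts = 2^9 = 512
effective counts at joint = 512 * 4 = 2048
resolution = 2*pi / 2048
= 0.0031 rad/count


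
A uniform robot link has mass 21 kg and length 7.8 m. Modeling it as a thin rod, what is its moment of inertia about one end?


I = (1/3) * m * L^2
= (1/3) * 21 * 7.8^2
= 0.333333 * 21 * 60.84
= 425.88 kg*m^2


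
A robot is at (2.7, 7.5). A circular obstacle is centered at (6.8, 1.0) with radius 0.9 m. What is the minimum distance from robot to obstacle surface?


center_dist = sqrt((2.7-6.8)^2 + (7.5-1.0)^2)
= sqrt(16.81 + 42.25)
= 7.6851
min_dist = center_dist - radius = 7.6851 - 0.9 = 6.7851 m


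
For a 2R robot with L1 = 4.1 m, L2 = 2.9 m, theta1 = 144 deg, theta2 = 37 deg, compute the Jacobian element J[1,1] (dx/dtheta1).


J[1,1] = -L1*sin(t1) - L2*sin(t1+t2)
= -4.1*sin(144) - 2.9*sin(181)
= -2.3593


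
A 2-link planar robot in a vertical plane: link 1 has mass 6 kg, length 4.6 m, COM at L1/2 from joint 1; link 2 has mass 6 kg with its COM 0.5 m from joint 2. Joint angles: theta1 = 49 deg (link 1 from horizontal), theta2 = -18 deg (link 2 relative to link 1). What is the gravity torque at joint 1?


Horizontal distance from joint 1 to link-1 COM:
  x_c1 = (L1/2)*cos(t1) = 2.3 * 0.6561 = 1.5089 m
Horizontal distance from joint 1 to link-2 COM:
  x_c2 = L1*cos(t1) + Lc2*cos(t1+t2)
       = 4.6*0.6561 + 0.5*0.8572 = 3.4465 m
tau1 = m1*g*x_c1 + m2*g*x_c2
     = 6*9.81*1.5089 + 6*9.81*3.4465
     = 88.816 + 202.8584
     = 291.6743 Nm


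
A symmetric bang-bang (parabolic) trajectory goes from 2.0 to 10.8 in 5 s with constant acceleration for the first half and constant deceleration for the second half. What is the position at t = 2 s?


Symmetric rest-to-rest: each phase covers (pf-p0)/2 in time T/2. 0.5*a*(T/2)^2 = (pf-p0)/2 => a = 4*(pf-p0)/T^2
a = 4*(10.8-2.0)/5^2 = 1.408
t = 2 is in the acceleration phase (t <= T/2).
p = p0 + 0.5*a*t^2 = 2.0 + 0.5*1.408*2^2
= 4.816


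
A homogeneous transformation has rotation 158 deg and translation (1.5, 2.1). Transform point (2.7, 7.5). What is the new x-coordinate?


x' = cos(theta)*px - sin(theta)*py + tx
= -0.9272*2.7 - 0.3746*7.5 + 1.5
= -3.8129


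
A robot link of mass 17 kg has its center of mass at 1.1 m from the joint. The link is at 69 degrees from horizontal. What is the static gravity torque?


tau = m*g*L*cos(angle)
= 17 * 9.81 * 1.1 * cos(69 deg)
= 17 * 9.81 * 1.1 * 0.3584
= 65.7415 Nm


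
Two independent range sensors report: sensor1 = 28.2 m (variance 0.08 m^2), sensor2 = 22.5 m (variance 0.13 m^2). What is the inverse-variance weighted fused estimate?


w1 = (1/var1) / (1/var1 + 1/var2)
   = 12.5 / (12.5 + 7.6923) = 0.619
w2 = 1 - w1 = 0.381
fused = w1*s1 + w2*s2 = 17.4571 + 8.5714
= 26.0286 m


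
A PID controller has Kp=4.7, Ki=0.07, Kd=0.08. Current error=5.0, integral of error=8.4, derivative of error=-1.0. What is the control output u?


u = Kp*e + Ki*int(e) + Kd*de/dt
= 4.7*5.0 + 0.07*8.4 + 0.08*(-1.0)
= 23.5 + 0.588 + -0.08
= 24.008


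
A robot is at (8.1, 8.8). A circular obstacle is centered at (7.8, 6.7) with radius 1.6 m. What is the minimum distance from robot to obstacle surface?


center_dist = sqrt((8.1-7.8)^2 + (8.8-6.7)^2)
= sqrt(0.09 + 4.41)
= 2.1213
min_dist = center_dist - radius = 2.1213 - 1.6 = 0.5213 m


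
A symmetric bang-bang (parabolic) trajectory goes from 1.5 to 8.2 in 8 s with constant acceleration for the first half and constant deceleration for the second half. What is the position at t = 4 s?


Symmetric rest-to-rest: each phase covers (pf-p0)/2 in time T/2. 0.5*a*(T/2)^2 = (pf-p0)/2 => a = 4*(pf-p0)/T^2
a = 4*(8.2-1.5)/8^2 = 0.4187
t = 4 is in the acceleration phase (t <= T/2).
p = p0 + 0.5*a*t^2 = 1.5 + 0.5*0.4187*4^2
= 4.85


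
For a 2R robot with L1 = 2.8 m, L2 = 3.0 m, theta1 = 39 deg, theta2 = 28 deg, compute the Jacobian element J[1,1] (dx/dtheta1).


J[1,1] = -L1*sin(t1) - L2*sin(t1+t2)
= -2.8*sin(39) - 3.0*sin(67)
= -4.5236


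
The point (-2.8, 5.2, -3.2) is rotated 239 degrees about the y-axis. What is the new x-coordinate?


Rotation about y-axis: x' = x*cos(theta) + z*sin(theta)
= -2.8 * -0.515 + -3.2 * -0.8572
= 4.185


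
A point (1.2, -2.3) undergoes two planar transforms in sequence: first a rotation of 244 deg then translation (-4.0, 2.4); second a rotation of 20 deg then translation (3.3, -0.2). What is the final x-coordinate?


After transform 1:
x1 = cos(244)*1.2 - sin(244)*-2.3 + -4.0 = -6.5933
y1 = sin(244)*1.2 + cos(244)*-2.3 + 2.4 = 2.3297
After transform 2:
x2 = cos(20)*-6.5933 - sin(20)*2.3297 + 3.3
= -3.6925


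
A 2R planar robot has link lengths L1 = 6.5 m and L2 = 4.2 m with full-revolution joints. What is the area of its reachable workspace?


r_max = L1 + L2 = 10.7 m
r_min = |L1 - L2| = 2.3 m
Area = pi*(r_max^2 - r_min^2)
= pi*(114.49 - 5.29)
= pi * 109.2
= 343.0619 m^2


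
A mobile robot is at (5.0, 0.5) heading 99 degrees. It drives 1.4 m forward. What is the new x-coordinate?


x_new = x0 + d*cos(theta)
= 5.0 + 1.4*cos(99)
= 5.0 + -0.219
= 4.781


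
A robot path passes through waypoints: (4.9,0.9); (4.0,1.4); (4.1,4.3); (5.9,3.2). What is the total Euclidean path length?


Segment lengths:
  seg1 = sqrt((-0.9)^2 + (0.5)^2) = 1.0296
  seg2 = sqrt((0.1)^2 + (2.9)^2) = 2.9017
  seg3 = sqrt((1.8)^2 + (-1.1)^2) = 2.1095
Total = 6.0408


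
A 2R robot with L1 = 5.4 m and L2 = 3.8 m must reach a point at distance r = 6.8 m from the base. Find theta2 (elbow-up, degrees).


cos(theta2) = (r^2 - L1^2 - L2^2) / (2*L1*L2)
cos(theta2) = (46.24 - 29.16 - 14.44) / 41.04
cos(theta2) = 0.064327
theta2 = 86.3118 degrees


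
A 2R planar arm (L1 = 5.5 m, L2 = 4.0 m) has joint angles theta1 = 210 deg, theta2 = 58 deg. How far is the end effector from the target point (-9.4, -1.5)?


End effector via forward kinematics:
x = L1*cos(t1) + L2*cos(t1+t2) = -4.9027
y = L1*sin(t1) + L2*sin(t1+t2) = -6.7476
Distance to target:
d = sqrt((-9.4 - -4.9027)^2 + (-1.5 - -6.7476)^2)
= sqrt(20.2254 + 27.5369)
= 6.911 m


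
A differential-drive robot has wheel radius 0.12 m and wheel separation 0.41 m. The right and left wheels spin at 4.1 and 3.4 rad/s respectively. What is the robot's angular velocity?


vR = r*wR = 0.12*4.1 = 0.492 m/s
vL = r*wL = 0.12*3.4 = 0.408 m/s
v = (vR+vL)/2 = 0.45 m/s
omega = (vR-vL)/L = 0.2049 rad/s
angular velocity = 0.2049 rad/s


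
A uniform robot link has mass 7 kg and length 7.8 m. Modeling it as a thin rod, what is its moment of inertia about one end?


I = (1/3) * m * L^2
= (1/3) * 7 * 7.8^2
= 0.333333 * 7 * 60.84
= 141.96 kg*m^2


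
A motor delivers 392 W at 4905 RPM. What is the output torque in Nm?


omega = 4905 * 2*pi/60 = 513.6504 rad/s
tau = P / omega = 392 / 513.6504
= 0.7632 Nm


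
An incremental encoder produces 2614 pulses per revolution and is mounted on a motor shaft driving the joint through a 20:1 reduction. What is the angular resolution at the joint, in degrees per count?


counts per rev = 2614
effective counts at joint = 2614 * 20 = 52280
resolution = 360 / 52280
= 0.0069 deg/count


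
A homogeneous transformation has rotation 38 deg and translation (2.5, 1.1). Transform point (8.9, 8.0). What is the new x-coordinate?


x' = cos(theta)*px - sin(theta)*py + tx
= 0.788*8.9 - 0.6157*8.0 + 2.5
= 4.588


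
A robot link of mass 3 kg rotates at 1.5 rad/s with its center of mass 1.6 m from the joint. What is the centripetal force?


F = m * omega^2 * r
= 3 * 1.5^2 * 1.6
= 3 * 2.25 * 1.6
= 10.8 N


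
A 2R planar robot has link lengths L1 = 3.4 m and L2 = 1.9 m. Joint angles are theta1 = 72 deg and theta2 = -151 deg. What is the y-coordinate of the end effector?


Convert angles to radians: theta1 = 1.2566, theta2 = -2.6354
y = L1*sin(theta1) + L2*sin(theta1+theta2)
y = 3.2336 + -1.8651
y = 1.3685


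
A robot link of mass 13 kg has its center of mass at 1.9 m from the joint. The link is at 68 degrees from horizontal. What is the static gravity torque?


tau = m*g*L*cos(angle)
= 13 * 9.81 * 1.9 * cos(68 deg)
= 13 * 9.81 * 1.9 * 0.3746
= 90.7698 Nm


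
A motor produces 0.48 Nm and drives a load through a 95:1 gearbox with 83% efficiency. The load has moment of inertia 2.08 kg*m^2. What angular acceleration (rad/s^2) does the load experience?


tau_out = tau_motor * N * eta
= 0.48 * 95 * 0.83 = 37.848 Nm
alpha = tau_out / I = 37.848 / 2.08
= 18.1962 rad/s^2


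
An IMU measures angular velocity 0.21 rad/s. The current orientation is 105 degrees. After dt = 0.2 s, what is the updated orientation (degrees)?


delta_theta = w * dt = 0.21 * 0.2 = 0.042 rad
= 2.4064 deg
theta_new = 105 + 2.4064 = 107.4064 deg


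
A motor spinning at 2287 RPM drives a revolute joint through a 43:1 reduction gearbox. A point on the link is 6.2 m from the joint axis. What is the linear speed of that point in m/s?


omega_motor = 2287 * 2*pi/60 = 239.4941 rad/s
omega_joint = omega_motor / 43 = 5.5696 rad/s
v = omega_joint * r = 5.5696 * 6.2
= 34.5317 m/s


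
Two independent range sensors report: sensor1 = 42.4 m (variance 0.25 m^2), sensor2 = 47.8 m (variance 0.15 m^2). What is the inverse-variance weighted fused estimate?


w1 = (1/var1) / (1/var1 + 1/var2)
   = 4.0 / (4.0 + 6.6667) = 0.375
w2 = 1 - w1 = 0.625
fused = w1*s1 + w2*s2 = 15.9 + 29.875
= 45.775 m


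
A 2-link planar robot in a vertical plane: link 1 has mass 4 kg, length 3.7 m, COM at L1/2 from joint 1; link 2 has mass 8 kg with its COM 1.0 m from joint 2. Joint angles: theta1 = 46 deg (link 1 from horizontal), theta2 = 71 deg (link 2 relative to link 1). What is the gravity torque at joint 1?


Horizontal distance from joint 1 to link-1 COM:
  x_c1 = (L1/2)*cos(t1) = 1.85 * 0.6947 = 1.2851 m
Horizontal distance from joint 1 to link-2 COM:
  x_c2 = L1*cos(t1) + Lc2*cos(t1+t2)
       = 3.7*0.6947 + 1.0*-0.454 = 2.1162 m
tau1 = m1*g*x_c1 + m2*g*x_c2
     = 4*9.81*1.2851 + 8*9.81*2.1162
     = 50.428 + 166.0829
     = 216.511 Nm


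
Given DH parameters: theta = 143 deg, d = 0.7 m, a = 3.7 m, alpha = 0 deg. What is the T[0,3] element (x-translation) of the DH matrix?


T[0,3] = a * cos(theta)
= 3.7 * cos(143 deg)
= 3.7 * -0.7986
= -2.955


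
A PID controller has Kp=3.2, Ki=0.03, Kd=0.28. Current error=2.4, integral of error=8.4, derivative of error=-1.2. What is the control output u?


u = Kp*e + Ki*int(e) + Kd*de/dt
= 3.2*2.4 + 0.03*8.4 + 0.28*(-1.2)
= 7.68 + 0.252 + -0.336
= 7.596


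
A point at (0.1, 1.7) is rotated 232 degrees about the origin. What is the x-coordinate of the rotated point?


x' = x*cos(theta) - y*sin(theta)
cos(232 deg) = -0.6157, sin(232 deg) = -0.788
x' = 0.1 * -0.6157 - 1.7 * -0.788
= -0.0616 - -1.3396
= 1.2781


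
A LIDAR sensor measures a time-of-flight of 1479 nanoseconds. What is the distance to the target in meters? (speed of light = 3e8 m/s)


tof = 1479 ns = 1.479e-06 s
dist = c * tof / 2
= 3e8 * 1.479e-06 / 2
= 221.85 m


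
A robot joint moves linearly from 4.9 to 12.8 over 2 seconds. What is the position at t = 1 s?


s = t/T = 1/2 = 0.5
p(t) = p0 + (pf-p0)*s
= 4.9 + (12.8 - 4.9) * 0.5
= 8.85


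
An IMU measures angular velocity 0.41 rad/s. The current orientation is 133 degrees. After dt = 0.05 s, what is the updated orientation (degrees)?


delta_theta = w * dt = 0.41 * 0.05 = 0.0205 rad
= 1.1746 deg
theta_new = 133 + 1.1746 = 134.1746 deg


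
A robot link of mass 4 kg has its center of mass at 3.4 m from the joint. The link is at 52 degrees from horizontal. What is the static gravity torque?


tau = m*g*L*cos(angle)
= 4 * 9.81 * 3.4 * cos(52 deg)
= 4 * 9.81 * 3.4 * 0.6157
= 82.1391 Nm


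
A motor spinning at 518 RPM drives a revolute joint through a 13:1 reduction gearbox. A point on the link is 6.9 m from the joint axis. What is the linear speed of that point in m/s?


omega_motor = 518 * 2*pi/60 = 54.2448 rad/s
omega_joint = omega_motor / 13 = 4.1727 rad/s
v = omega_joint * r = 4.1727 * 6.9
= 28.7915 m/s


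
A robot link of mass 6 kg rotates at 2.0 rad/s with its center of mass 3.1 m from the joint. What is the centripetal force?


F = m * omega^2 * r
= 6 * 2.0^2 * 3.1
= 6 * 4.0 * 3.1
= 74.4 N


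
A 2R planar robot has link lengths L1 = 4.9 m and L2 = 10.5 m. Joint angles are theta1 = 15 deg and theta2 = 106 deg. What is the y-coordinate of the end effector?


Convert angles to radians: theta1 = 0.2618, theta2 = 1.85
y = L1*sin(theta1) + L2*sin(theta1+theta2)
y = 1.2682 + 9.0003
y = 10.2685


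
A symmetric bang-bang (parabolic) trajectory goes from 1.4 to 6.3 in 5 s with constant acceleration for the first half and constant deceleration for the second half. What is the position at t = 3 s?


Symmetric rest-to-rest: each phase covers (pf-p0)/2 in time T/2. 0.5*a*(T/2)^2 = (pf-p0)/2 => a = 4*(pf-p0)/T^2
a = 4*(6.3-1.4)/5^2 = 0.784
t = 3 is in the deceleration phase (t > T/2).
p = pf - 0.5*a*(T-t)^2 = 6.3 - 0.5*0.784*2^2
= 4.732


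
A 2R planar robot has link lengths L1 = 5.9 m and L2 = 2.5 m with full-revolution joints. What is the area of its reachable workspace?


r_max = L1 + L2 = 8.4 m
r_min = |L1 - L2| = 3.4 m
Area = pi*(r_max^2 - r_min^2)
= pi*(70.56 - 11.56)
= pi * 59.0
= 185.354 m^2


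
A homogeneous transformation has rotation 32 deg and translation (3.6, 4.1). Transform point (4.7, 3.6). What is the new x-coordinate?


x' = cos(theta)*px - sin(theta)*py + tx
= 0.848*4.7 - 0.5299*3.6 + 3.6
= 5.6781


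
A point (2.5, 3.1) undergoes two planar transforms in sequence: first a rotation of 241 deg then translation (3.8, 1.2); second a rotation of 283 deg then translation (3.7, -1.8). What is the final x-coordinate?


After transform 1:
x1 = cos(241)*2.5 - sin(241)*3.1 + 3.8 = 5.2993
y1 = sin(241)*2.5 + cos(241)*3.1 + 1.2 = -2.4895
After transform 2:
x2 = cos(283)*5.2993 - sin(283)*-2.4895 + 3.7
= 2.4664


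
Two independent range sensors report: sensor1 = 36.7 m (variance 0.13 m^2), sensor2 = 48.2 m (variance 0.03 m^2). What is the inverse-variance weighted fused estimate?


w1 = (1/var1) / (1/var1 + 1/var2)
   = 7.6923 / (7.6923 + 33.3333) = 0.1875
w2 = 1 - w1 = 0.8125
fused = w1*s1 + w2*s2 = 6.8812 + 39.1625
= 46.0438 m


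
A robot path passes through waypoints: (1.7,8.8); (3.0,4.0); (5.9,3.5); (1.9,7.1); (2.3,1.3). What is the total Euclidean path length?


Segment lengths:
  seg1 = sqrt((1.3)^2 + (-4.8)^2) = 4.9729
  seg2 = sqrt((2.9)^2 + (-0.5)^2) = 2.9428
  seg3 = sqrt((-4.0)^2 + (3.6)^2) = 5.3814
  seg4 = sqrt((0.4)^2 + (-5.8)^2) = 5.8138
Total = 19.1109


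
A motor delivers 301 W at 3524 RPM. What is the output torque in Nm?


omega = 3524 * 2*pi/60 = 369.0324 rad/s
tau = P / omega = 301 / 369.0324
= 0.8156 Nm


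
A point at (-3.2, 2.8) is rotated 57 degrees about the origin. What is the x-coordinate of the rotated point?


x' = x*cos(theta) - y*sin(theta)
cos(57 deg) = 0.5446, sin(57 deg) = 0.8387
x' = -3.2 * 0.5446 - 2.8 * 0.8387
= -1.7428 - 2.3483
= -4.0911


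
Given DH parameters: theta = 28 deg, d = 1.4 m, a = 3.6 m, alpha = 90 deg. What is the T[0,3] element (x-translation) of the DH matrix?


T[0,3] = a * cos(theta)
= 3.6 * cos(28 deg)
= 3.6 * 0.8829
= 3.1786


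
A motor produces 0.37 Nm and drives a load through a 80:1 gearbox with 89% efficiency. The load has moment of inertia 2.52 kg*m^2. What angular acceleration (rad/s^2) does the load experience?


tau_out = tau_motor * N * eta
= 0.37 * 80 * 0.89 = 26.344 Nm
alpha = tau_out / I = 26.344 / 2.52
= 10.454 rad/s^2


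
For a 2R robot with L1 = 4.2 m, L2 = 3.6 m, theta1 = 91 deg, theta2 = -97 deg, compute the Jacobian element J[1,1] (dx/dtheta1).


J[1,1] = -L1*sin(t1) - L2*sin(t1+t2)
= -4.2*sin(91) - 3.6*sin(-6)
= -3.8231


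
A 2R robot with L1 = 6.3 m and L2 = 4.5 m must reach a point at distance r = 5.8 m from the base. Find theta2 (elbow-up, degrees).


cos(theta2) = (r^2 - L1^2 - L2^2) / (2*L1*L2)
cos(theta2) = (33.64 - 39.69 - 20.25) / 56.7
cos(theta2) = -0.463845
theta2 = 117.6355 degrees


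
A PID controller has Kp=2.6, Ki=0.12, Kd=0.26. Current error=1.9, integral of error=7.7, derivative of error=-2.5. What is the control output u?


u = Kp*e + Ki*int(e) + Kd*de/dt
= 2.6*1.9 + 0.12*7.7 + 0.26*(-2.5)
= 4.94 + 0.924 + -0.65
= 5.214


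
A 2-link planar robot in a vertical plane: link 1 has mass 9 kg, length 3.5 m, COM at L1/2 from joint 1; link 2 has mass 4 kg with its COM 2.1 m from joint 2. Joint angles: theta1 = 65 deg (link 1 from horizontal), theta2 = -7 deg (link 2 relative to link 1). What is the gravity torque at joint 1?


Horizontal distance from joint 1 to link-1 COM:
  x_c1 = (L1/2)*cos(t1) = 1.75 * 0.4226 = 0.7396 m
Horizontal distance from joint 1 to link-2 COM:
  x_c2 = L1*cos(t1) + Lc2*cos(t1+t2)
       = 3.5*0.4226 + 2.1*0.5299 = 2.592 m
tau1 = m1*g*x_c1 + m2*g*x_c2
     = 9*9.81*0.7396 + 4*9.81*2.592
     = 65.2977 + 101.7099
     = 167.0076 Nm
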